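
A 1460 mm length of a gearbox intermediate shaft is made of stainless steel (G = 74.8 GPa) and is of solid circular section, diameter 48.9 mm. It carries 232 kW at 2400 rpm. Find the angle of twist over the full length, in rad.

0.0321 rad

ω = 2π·2400/60 = 251.3 rad/s, so T = P/ω = 232×10³ / 251.3 = 923.1 N·m.
J = πd⁴/32 = π(0.0489)⁴/32 = 5.614×10^-7 m⁴.
θ = T·L/(G·J) = 923.1 × 1.46 / (74.8×10⁹ × 5.614×10^-7) = 0.03210 rad.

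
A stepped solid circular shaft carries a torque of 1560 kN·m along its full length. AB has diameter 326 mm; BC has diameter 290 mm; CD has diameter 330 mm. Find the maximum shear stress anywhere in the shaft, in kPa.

Under the same torque, τ_max = 16T/(πd³) is largest where d is smallest — segment BC (d = 290 mm).
τ_max = 16·1.560e6/(π·(0.290)³) = 3.258×10^8 Pa.

326000 kPa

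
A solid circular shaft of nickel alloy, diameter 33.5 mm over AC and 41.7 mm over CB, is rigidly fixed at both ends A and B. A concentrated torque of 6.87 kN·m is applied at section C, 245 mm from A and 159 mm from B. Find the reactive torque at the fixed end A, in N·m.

Compatibility: T_A·a/J_AC = T_B·b/J_CB with T_A + T_B = T₀.
J_AC = 1.24×10^-7 m⁴, J_CB = 2.97×10^-7 m⁴, so T_A = T₀·(J_AC/a)/((J_AC/a)+(J_CB/b)) = 1462 N·m, T_B = 5408 N·m.

1460 N·m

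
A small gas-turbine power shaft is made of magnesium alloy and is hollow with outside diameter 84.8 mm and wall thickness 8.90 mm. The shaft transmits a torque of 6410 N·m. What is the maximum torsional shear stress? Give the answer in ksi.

12.7 ksi

J = π(d_o⁴ − d_i⁴)/32 = π(0.0848⁴ − 0.0670⁴)/32 = 3.098×10^-6 m⁴.
τ_max = T·r/J = 6410 × 0.0424 / 3.098×10^-6 = 8.772×10^7 Pa.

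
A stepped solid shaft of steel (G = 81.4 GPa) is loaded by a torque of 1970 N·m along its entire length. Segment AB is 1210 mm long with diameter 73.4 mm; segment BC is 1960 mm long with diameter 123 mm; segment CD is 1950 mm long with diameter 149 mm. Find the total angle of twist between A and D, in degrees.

J_AB = π(0.0734)⁴/32 = 2.85×10^-6 m⁴; J_BC = π(0.123)⁴/32 = 2.25×10^-5 m⁴; J_CD = π(0.149)⁴/32 = 4.84×10^-5 m⁴.
θ = (T/G)·Σ L_i/J_i = (1970/81.4×10⁹)·(1.21/2.85×10^-6 + 1.96/2.25×10^-5 + 1.95/4.84×10^-5) = 0.01336 rad.

0.766°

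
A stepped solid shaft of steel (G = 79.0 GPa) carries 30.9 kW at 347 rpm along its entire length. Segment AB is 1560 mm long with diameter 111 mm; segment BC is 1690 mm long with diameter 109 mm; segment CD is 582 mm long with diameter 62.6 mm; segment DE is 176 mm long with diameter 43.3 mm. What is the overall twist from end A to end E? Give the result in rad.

0.0121 rad

ω = 2π·347/60 = 36.34 rad/s, so T = P/ω = 30.9×10³ / 36.34 = 850.4 N·m.
J_AB = π(0.111)⁴/32 = 1.49×10^-5 m⁴; J_BC = π(0.109)⁴/32 = 1.39×10^-5 m⁴; J_CD = π(0.0626)⁴/32 = 1.51×10^-6 m⁴; J_DE = π(0.0433)⁴/32 = 3.45×10^-7 m⁴.
θ = (T/G)·Σ L_i/J_i = (850.4/79.0×10⁹)·(1.56/1.49×10^-5 + 1.69/1.39×10^-5 + 0.582/1.51×10^-6 + 0.176/3.45×10^-7) = 0.01208 rad.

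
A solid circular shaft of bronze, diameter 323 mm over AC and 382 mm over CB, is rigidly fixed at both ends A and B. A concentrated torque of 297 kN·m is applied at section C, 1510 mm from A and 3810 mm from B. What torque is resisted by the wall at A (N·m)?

167000 N·m

Compatibility: T_A·a/J_AC = T_B·b/J_CB with T_A + T_B = T₀.
J_AC = 1.07×10^-3 m⁴, J_CB = 2.09×10^-3 m⁴, so T_A = T₀·(J_AC/a)/((J_AC/a)+(J_CB/b)) = 167300 N·m, T_B = 129700 N·m.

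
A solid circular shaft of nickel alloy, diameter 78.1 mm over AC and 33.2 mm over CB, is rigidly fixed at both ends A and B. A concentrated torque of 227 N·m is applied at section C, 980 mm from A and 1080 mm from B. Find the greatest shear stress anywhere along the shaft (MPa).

2.36 MPa

Compatibility: T_A·a/J_AC = T_B·b/J_CB with T_A + T_B = T₀.
J_AC = 3.65×10^-6 m⁴, J_CB = 1.19×10^-7 m⁴, so T_A = T₀·(J_AC/a)/((J_AC/a)+(J_CB/b)) = 220.5 N·m, T_B = 6.533 N·m.
τ in each portion: τ_AC = 2.36×10^6 Pa, τ_CB = 9.09×10^5 Pa; maximum is in AC.
τ_max = T_AC·r/J = 220.5·0.0390/3.65×10^-6 = 2.357×10^6 Pa.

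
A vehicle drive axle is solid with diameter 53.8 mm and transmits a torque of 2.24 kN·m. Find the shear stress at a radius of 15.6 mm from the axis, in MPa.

J = πd⁴/32 = π(0.0538)⁴/32 = 8.225×10^-7 m⁴.
Shear stress varies linearly with radius: τ = T·r/J = 2240 × 0.0156 / 8.225×10^-7 = 4.249×10^7 Pa.

42.5 MPa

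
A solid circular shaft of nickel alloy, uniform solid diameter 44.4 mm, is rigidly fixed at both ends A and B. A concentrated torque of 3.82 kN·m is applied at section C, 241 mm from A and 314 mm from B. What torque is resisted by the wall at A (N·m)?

With uniform GJ and both ends fixed, compatibility θ_AC = θ_CB gives T_A·a = T_B·b, together with T_A + T_B = T₀.
T_A = T₀·b/(a+b) = 3820·314/555.0 = 2161 N·m; T_B = 1659 N·m.

2160 N·m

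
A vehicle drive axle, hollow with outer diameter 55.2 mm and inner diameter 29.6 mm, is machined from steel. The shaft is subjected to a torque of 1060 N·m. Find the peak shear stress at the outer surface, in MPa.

35.0 MPa

J = π(d_o⁴ − d_i⁴)/32 = π(0.0552⁴ − 0.0296⁴)/32 = 8.361×10^-7 m⁴.
τ_max = T·r/J = 1060 × 0.0276 / 8.361×10^-7 = 3.499×10^7 Pa.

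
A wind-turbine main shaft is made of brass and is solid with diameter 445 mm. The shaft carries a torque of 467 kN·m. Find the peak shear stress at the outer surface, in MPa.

J = πd⁴/32 = π(0.445)⁴/32 = 3.850×10^-3 m⁴.
τ_max = T·r/J = 467000 × 0.223 / 3.850×10^-3 = 2.699×10^7 Pa.

27.0 MPa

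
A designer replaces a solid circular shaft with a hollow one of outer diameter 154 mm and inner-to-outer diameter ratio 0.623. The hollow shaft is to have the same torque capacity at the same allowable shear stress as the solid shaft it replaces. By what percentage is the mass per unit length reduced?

Equal τ_max and T ⇒ the solid shaft needs d_s³ = d_o³(1−k⁴), so d_s = 154·(1−0.623⁴)^(1/3) = 145.8 mm.
Area ratio A_h/A_s = d_o²(1−k²)/d_s² = (1−k²)/(1−k⁴)^(2/3) = 0.6822.
Mass saving = 1 − 0.6822 = 31.8 %.

31.8 %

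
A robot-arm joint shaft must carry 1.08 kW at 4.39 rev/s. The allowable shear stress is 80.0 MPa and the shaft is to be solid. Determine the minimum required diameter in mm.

13.6 mm

ω = 2π·4.39 = 27.58 rad/s, so T = P/ω = 1.08×10³ / 27.58 = 39.15 N·m.
For a solid shaft τ_max = 16T/(πd³), so d = (16T/(π τ_allow))^(1/3) = (16·39.15/(π·8.00×10^7))^(1/3) = 0.01356 m.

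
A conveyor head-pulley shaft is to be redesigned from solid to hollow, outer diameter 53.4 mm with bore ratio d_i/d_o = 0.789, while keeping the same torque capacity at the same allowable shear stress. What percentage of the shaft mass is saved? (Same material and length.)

Equal τ_max and T ⇒ the solid shaft needs d_s³ = d_o³(1−k⁴), so d_s = 53.4·(1−0.789⁴)^(1/3) = 45.35 mm.
Area ratio A_h/A_s = d_o²(1−k²)/d_s² = (1−k²)/(1−k⁴)^(2/3) = 0.5234.
Mass saving = 1 − 0.5234 = 47.7 %.

47.7 %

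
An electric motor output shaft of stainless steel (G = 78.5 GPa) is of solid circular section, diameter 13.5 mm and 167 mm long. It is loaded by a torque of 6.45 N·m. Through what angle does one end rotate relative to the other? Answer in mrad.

J = πd⁴/32 = π(0.0135)⁴/32 = 3.261×10^-9 m⁴.
θ = T·L/(G·J) = 6.450 × 0.167 / (78.5×10⁹ × 3.261×10^-9) = 4.208×10^-3 rad.

4.21 mrad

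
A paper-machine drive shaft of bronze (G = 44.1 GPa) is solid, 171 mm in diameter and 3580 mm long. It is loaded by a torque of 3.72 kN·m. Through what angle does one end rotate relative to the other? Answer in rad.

J = πd⁴/32 = π(0.171)⁴/32 = 8.394×10^-5 m⁴.
θ = T·L/(G·J) = 3720 × 3.58 / (44.1×10⁹ × 8.394×10^-5) = 3.598×10^-3 rad.

0.00360 rad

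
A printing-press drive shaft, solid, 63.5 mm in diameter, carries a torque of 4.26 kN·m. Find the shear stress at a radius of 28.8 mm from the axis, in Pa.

J = πd⁴/32 = π(0.0635)⁴/32 = 1.596×10^-6 m⁴.
Shear stress varies linearly with radius: τ = T·r/J = 4260 × 0.0288 / 1.596×10^-6 = 7.686×10^7 Pa.

7.69e7 Pa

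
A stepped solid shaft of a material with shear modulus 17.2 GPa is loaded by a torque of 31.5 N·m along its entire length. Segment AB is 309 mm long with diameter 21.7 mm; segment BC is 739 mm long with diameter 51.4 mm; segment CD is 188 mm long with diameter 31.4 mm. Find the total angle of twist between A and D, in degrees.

1.81°

J_AB = π(0.0217)⁴/32 = 2.18×10^-8 m⁴; J_BC = π(0.0514)⁴/32 = 6.85×10^-7 m⁴; J_CD = π(0.0314)⁴/32 = 9.54×10^-8 m⁴.
θ = (T/G)·Σ L_i/J_i = (31.50/17.2×10⁹)·(0.309/2.18×10^-8 + 0.739/6.85×10^-7 + 0.188/9.54×10^-8) = 0.03158 rad.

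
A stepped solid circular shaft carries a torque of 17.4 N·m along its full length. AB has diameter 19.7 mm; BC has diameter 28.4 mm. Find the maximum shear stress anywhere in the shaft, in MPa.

11.6 MPa

Under the same torque, τ_max = 16T/(πd³) is largest where d is smallest — segment AB (d = 19.7 mm).
τ_max = 16·17.40/(π·(0.0197)³) = 1.159×10^7 Pa.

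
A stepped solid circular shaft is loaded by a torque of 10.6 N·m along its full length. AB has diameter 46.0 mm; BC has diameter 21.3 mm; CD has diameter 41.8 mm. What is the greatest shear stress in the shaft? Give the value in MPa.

Under the same torque, τ_max = 16T/(πd³) is largest where d is smallest — segment BC (d = 21.3 mm).
τ_max = 16·10.60/(π·(0.0213)³) = 5.586×10^6 Pa.

5.59 MPa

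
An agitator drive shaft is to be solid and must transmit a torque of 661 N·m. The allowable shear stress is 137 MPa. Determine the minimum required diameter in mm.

For a solid shaft τ_max = 16T/(πd³), so d = (16T/(π τ_allow))^(1/3) = (16·661.0/(π·1.37×10^8))^(1/3) = 0.02907 m.

29.1 mm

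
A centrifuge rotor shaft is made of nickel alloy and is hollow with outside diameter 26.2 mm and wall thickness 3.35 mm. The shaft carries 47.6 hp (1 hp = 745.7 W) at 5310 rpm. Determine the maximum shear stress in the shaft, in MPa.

ω = 2π·5310/60 = 556.1 rad/s, so T = P/ω = 47.6×745.7 / 556.1 = 63.83 N·m.
J = π(d_o⁴ − d_i⁴)/32 = π(0.0262⁴ − 0.0195⁴)/32 = 3.206×10^-8 m⁴.
τ_max = T·r/J = 63.83 × 0.0131 / 3.206×10^-8 = 2.608×10^7 Pa.

26.1 MPa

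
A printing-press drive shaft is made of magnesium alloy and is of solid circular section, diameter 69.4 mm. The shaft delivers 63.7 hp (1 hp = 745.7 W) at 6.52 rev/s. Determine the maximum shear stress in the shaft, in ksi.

2.56 ksi

ω = 2π·6.52 = 40.97 rad/s, so T = P/ω = 63.7×745.7 / 40.97 = 1160 N·m.
J = πd⁴/32 = π(0.0694)⁴/32 = 2.277×10^-6 m⁴.
τ_max = T·r/J = 1160 × 0.0347 / 2.277×10^-6 = 1.767×10^7 Pa.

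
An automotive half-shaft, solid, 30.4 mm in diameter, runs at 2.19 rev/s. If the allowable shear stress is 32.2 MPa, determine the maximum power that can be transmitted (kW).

2.44 kW

J = πd⁴/32 = π(0.0304)⁴/32 = 8.385×10^-8 m⁴.
T_max = τ_allow·J/r = 3.22×10^7 × 8.385×10^-8 / 0.0152 = 177.6 N·m.
ω = 2π·2.19 = 13.76 rad/s, so P_max = T_max·ω = 2444 W.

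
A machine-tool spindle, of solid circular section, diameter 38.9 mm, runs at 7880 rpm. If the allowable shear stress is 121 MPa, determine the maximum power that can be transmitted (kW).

1150 kW

J = πd⁴/32 = π(0.0389)⁴/32 = 2.248×10^-7 m⁴.
T_max = τ_allow·J/r = 1.21×10^8 × 2.248×10^-7 / 0.0194 = 1399 N·m.
ω = 2π·7880/60 = 825.2 rad/s, so P_max = T_max·ω = 1.154×10^6 W.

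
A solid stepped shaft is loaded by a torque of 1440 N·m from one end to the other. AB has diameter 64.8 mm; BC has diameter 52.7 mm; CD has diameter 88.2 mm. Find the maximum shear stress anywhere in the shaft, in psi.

Under the same torque, τ_max = 16T/(πd³) is largest where d is smallest — segment BC (d = 52.7 mm).
τ_max = 16·1440/(π·(0.0527)³) = 5.011×10^7 Pa.

7270 psi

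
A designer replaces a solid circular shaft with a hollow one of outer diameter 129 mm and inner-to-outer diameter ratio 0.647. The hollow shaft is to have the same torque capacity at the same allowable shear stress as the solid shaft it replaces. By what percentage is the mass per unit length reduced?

33.9 %

Equal τ_max and T ⇒ the solid shaft needs d_s³ = d_o³(1−k⁴), so d_s = 129·(1−0.647⁴)^(1/3) = 121.0 mm.
Area ratio A_h/A_s = d_o²(1−k²)/d_s² = (1−k²)/(1−k⁴)^(2/3) = 0.6611.
Mass saving = 1 − 0.6611 = 33.9 %.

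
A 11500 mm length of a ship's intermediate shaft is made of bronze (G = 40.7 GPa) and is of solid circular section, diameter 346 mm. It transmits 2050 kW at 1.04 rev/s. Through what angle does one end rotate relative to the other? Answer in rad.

0.0630 rad

ω = 2π·1.04 = 6.535 rad/s, so T = P/ω = 2050×10³ / 6.535 = 313700 N·m.
J = πd⁴/32 = π(0.346)⁴/32 = 1.407×10^-3 m⁴.
θ = T·L/(G·J) = 313700 × 11.5 / (40.7×10⁹ × 1.407×10^-3) = 0.06300 rad.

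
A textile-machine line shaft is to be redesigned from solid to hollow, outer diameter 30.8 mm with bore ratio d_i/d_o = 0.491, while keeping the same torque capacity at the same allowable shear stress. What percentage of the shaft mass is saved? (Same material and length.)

21.0 %

Equal τ_max and T ⇒ the solid shaft needs d_s³ = d_o³(1−k⁴), so d_s = 30.8·(1−0.491⁴)^(1/3) = 30.19 mm.
Area ratio A_h/A_s = d_o²(1−k²)/d_s² = (1−k²)/(1−k⁴)^(2/3) = 0.7898.
Mass saving = 1 − 0.7898 = 21.0 %.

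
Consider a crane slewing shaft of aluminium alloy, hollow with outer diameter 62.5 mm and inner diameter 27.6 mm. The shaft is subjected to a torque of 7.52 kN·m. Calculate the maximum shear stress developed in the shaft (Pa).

J = π(d_o⁴ − d_i⁴)/32 = π(0.0625⁴ − 0.0276⁴)/32 = 1.441×10^-6 m⁴.
τ_max = T·r/J = 7520 × 0.0312 / 1.441×10^-6 = 1.631×10^8 Pa.

1.63e8 Pa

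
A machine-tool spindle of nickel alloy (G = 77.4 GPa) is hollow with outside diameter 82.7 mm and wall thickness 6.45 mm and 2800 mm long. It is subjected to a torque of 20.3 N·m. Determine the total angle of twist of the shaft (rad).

3.25e-4 rad

J = π(d_o⁴ − d_i⁴)/32 = π(0.0827⁴ − 0.0698⁴)/32 = 2.262×10^-6 m⁴.
θ = T·L/(G·J) = 20.30 × 2.80 / (77.4×10⁹ × 2.262×10^-6) = 3.247×10^-4 rad.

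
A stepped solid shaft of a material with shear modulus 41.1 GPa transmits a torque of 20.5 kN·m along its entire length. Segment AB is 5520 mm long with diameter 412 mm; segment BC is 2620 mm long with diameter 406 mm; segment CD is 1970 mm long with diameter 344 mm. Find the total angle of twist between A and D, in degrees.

J_AB = π(0.412)⁴/32 = 2.83×10^-3 m⁴; J_BC = π(0.406)⁴/32 = 2.67×10^-3 m⁴; J_CD = π(0.344)⁴/32 = 1.37×10^-3 m⁴.
θ = (T/G)·Σ L_i/J_i = (20500/41.1×10⁹)·(5.52/2.83×10^-3 + 2.62/2.67×10^-3 + 1.97/1.37×10^-3) = 2.178×10^-3 rad.

0.125°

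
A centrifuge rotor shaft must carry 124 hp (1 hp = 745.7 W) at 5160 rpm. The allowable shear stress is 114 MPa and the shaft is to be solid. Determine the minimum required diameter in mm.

19.7 mm

ω = 2π·5160/60 = 540.4 rad/s, so T = P/ω = 124×745.7 / 540.4 = 171.1 N·m.
For a solid shaft τ_max = 16T/(πd³), so d = (16T/(π τ_allow))^(1/3) = (16·171.1/(π·1.14×10^8))^(1/3) = 0.01970 m.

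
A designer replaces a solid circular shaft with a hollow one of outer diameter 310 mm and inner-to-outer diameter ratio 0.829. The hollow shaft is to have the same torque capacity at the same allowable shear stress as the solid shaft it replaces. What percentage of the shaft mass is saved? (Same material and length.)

Equal τ_max and T ⇒ the solid shaft needs d_s³ = d_o³(1−k⁴), so d_s = 310·(1−0.829⁴)^(1/3) = 250.5 mm.
Area ratio A_h/A_s = d_o²(1−k²)/d_s² = (1−k²)/(1−k⁴)^(2/3) = 0.4789.
Mass saving = 1 − 0.4789 = 52.1 %.

52.1 %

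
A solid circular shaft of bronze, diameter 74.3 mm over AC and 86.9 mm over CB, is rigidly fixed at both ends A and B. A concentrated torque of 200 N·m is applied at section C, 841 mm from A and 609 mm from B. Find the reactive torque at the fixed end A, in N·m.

Compatibility: T_A·a/J_AC = T_B·b/J_CB with T_A + T_B = T₀.
J_AC = 2.99×10^-6 m⁴, J_CB = 5.60×10^-6 m⁴, so T_A = T₀·(J_AC/a)/((J_AC/a)+(J_CB/b)) = 55.80 N·m, T_B = 144.2 N·m.

55.8 N·m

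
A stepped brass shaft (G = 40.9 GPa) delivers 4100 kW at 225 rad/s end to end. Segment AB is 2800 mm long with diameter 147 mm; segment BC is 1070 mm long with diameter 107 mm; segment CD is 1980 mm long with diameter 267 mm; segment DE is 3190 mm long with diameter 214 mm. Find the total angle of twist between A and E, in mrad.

72.9 mrad

ω = 225 rad/s, so T = P/ω = 4100×10³ / 225.0 = 18220 N·m.
J_AB = π(0.147)⁴/32 = 4.58×10^-5 m⁴; J_BC = π(0.107)⁴/32 = 1.29×10^-5 m⁴; J_CD = π(0.267)⁴/32 = 4.99×10^-4 m⁴; J_DE = π(0.214)⁴/32 = 2.06×10^-4 m⁴.
θ = (T/G)·Σ L_i/J_i = (18220/40.9×10⁹)·(2.80/4.58×10^-5 + 1.07/1.29×10^-5 + 1.98/4.99×10^-4 + 3.19/2.06×10^-4) = 0.07293 rad.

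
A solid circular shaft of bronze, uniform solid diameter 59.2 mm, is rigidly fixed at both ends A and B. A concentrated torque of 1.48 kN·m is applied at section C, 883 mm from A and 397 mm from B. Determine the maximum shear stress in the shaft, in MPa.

With uniform GJ and both ends fixed, compatibility θ_AC = θ_CB gives T_A·a = T_B·b, together with T_A + T_B = T₀.
T_A = T₀·b/(a+b) = 1480·397/1280 = 459.0 N·m; T_B = 1021 N·m.
τ in each portion: τ_AC = 1.13×10^7 Pa, τ_CB = 2.51×10^7 Pa; maximum is in CB.
τ_max = T_CB·r/J = 1021·0.0296/1.21×10^-6 = 2.506×10^7 Pa.

25.1 MPa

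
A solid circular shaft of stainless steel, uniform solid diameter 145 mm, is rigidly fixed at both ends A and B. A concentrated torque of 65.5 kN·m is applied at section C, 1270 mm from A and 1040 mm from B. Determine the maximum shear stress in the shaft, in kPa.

60200 kPa

With uniform GJ and both ends fixed, compatibility θ_AC = θ_CB gives T_A·a = T_B·b, together with T_A + T_B = T₀.
T_A = T₀·b/(a+b) = 65500·1040/2310 = 29490 N·m; T_B = 36010 N·m.
τ in each portion: τ_AC = 4.93×10^7 Pa, τ_CB = 6.02×10^7 Pa; maximum is in CB.
τ_max = T_CB·r/J = 36010·0.0725/4.34×10^-5 = 6.016×10^7 Pa.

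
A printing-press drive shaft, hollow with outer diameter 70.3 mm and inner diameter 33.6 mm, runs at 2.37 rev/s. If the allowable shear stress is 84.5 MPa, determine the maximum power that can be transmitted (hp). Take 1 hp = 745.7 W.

J = π(d_o⁴ − d_i⁴)/32 = π(0.0703⁴ − 0.0336⁴)/32 = 2.273×10^-6 m⁴.
T_max = τ_allow·J/r = 8.45×10^7 × 2.273×10^-6 / 0.0352 = 5464 N·m.
ω = 2π·2.37 = 14.89 rad/s, so P_max = T_max·ω = 8.136×10^4 W.

109 hp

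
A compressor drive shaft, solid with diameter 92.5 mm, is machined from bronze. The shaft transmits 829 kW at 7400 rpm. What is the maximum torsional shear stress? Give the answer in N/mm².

ω = 2π·7400/60 = 774.9 rad/s, so T = P/ω = 829×10³ / 774.9 = 1070 N·m.
J = πd⁴/32 = π(0.0925)⁴/32 = 7.187×10^-6 m⁴.
τ_max = T·r/J = 1070 × 0.0462 / 7.187×10^-6 = 6.884×10^6 Pa.

6.88 N/mm²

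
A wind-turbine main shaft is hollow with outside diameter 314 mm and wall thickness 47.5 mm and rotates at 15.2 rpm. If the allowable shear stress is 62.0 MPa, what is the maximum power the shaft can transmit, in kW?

J = π(d_o⁴ − d_i⁴)/32 = π(0.314⁴ − 0.219⁴)/32 = 7.285×10^-4 m⁴.
T_max = τ_allow·J/r = 6.20×10^7 × 7.285×10^-4 / 0.157 = 287700 N·m.
ω = 2π·15.2/60 = 1.592 rad/s, so P_max = T_max·ω = 4.580×10^5 W.

458 kW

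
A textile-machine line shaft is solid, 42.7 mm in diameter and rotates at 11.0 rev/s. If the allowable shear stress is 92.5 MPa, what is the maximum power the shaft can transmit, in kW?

97.7 kW

J = πd⁴/32 = π(0.0427)⁴/32 = 3.264×10^-7 m⁴.
T_max = τ_allow·J/r = 9.25×10^7 × 3.264×10^-7 / 0.0214 = 1414 N·m.
ω = 2π·11.0 = 69.12 rad/s, so P_max = T_max·ω = 9.773×10^4 W.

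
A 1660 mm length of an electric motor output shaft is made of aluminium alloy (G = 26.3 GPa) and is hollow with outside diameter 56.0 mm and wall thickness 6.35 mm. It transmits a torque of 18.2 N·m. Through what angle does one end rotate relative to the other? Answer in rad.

J = π(d_o⁴ − d_i⁴)/32 = π(0.0560⁴ − 0.0433⁴)/32 = 6.204×10^-7 m⁴.
θ = T·L/(G·J) = 18.20 × 1.66 / (26.3×10⁹ × 6.204×10^-7) = 1.852×10^-3 rad.

0.00185 rad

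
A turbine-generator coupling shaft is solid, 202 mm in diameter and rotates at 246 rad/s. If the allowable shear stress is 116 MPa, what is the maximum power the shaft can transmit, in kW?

46200 kW

J = πd⁴/32 = π(0.202)⁴/32 = 1.635×10^-4 m⁴.
T_max = τ_allow·J/r = 1.16×10^8 × 1.635×10^-4 / 0.101 = 187700 N·m.
ω = 246 rad/s, so P_max = T_max·ω = 4.618×10^7 W.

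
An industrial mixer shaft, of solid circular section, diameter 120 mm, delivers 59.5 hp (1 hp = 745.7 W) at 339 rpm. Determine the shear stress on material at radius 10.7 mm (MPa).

ω = 2π·339/60 = 35.50 rad/s, so T = P/ω = 59.5×745.7 / 35.50 = 1250 N·m.
J = πd⁴/32 = π(0.120)⁴/32 = 2.036×10^-5 m⁴.
Shear stress varies linearly with radius: τ = T·r/J = 1250 × 0.0107 / 2.036×10^-5 = 6.569×10^5 Pa.

0.657 MPa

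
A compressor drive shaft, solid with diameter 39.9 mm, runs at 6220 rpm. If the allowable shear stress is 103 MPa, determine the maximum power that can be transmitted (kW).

837 kW

J = πd⁴/32 = π(0.0399)⁴/32 = 2.488×10^-7 m⁴.
T_max = τ_allow·J/r = 1.03×10^8 × 2.488×10^-7 / 0.0199 = 1285 N·m.
ω = 2π·6220/60 = 651.4 rad/s, so P_max = T_max·ω = 8.368×10^5 W.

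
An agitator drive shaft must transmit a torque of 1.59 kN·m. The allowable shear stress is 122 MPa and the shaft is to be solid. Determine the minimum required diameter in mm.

For a solid shaft τ_max = 16T/(πd³), so d = (16T/(π τ_allow))^(1/3) = (16·1590/(π·1.22×10^8))^(1/3) = 0.04049 m.

40.5 mm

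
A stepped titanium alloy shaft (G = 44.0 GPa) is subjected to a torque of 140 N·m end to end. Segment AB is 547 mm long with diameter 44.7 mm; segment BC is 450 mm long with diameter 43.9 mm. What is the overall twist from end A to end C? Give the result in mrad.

J_AB = π(0.0447)⁴/32 = 3.92×10^-7 m⁴; J_BC = π(0.0439)⁴/32 = 3.65×10^-7 m⁴.
θ = (T/G)·Σ L_i/J_i = (140.0/44.0×10⁹)·(0.547/3.92×10^-7 + 0.450/3.65×10^-7) = 8.367×10^-3 rad.

8.37 mrad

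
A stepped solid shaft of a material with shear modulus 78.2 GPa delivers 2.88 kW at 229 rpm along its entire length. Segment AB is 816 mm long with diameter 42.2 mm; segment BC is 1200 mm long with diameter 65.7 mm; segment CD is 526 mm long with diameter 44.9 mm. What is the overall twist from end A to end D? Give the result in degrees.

0.404°

ω = 2π·229/60 = 23.98 rad/s, so T = P/ω = 2.88×10³ / 23.98 = 120.1 N·m.
J_AB = π(0.0422)⁴/32 = 3.11×10^-7 m⁴; J_BC = π(0.0657)⁴/32 = 1.83×10^-6 m⁴; J_CD = π(0.0449)⁴/32 = 3.99×10^-7 m⁴.
θ = (T/G)·Σ L_i/J_i = (120.1/78.2×10⁹)·(0.816/3.11×10^-7 + 1.20/1.83×10^-6 + 0.526/3.99×10^-7) = 7.057×10^-3 rad.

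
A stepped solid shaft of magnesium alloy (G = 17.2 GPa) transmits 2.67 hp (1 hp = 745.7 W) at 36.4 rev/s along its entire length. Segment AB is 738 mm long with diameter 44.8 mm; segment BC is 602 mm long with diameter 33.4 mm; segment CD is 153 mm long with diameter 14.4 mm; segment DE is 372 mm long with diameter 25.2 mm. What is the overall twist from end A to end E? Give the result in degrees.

ω = 2π·36.4 = 228.7 rad/s, so T = P/ω = 2.67×745.7 / 228.7 = 8.706 N·m.
J_AB = π(0.0448)⁴/32 = 3.95×10^-7 m⁴; J_BC = π(0.0334)⁴/32 = 1.22×10^-7 m⁴; J_CD = π(0.0144)⁴/32 = 4.22×10^-9 m⁴; J_DE = π(0.0252)⁴/32 = 3.96×10^-8 m⁴.
θ = (T/G)·Σ L_i/J_i = (8.706/17.2×10⁹)·(0.738/3.95×10^-7 + 0.602/1.22×10^-7 + 0.153/4.22×10^-9 + 0.372/3.96×10^-8) = 0.02654 rad.

1.52°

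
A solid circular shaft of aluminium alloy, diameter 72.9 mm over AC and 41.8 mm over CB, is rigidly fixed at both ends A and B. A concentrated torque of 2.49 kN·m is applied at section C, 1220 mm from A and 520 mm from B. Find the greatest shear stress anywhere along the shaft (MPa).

35.1 MPa

Compatibility: T_A·a/J_AC = T_B·b/J_CB with T_A + T_B = T₀.
J_AC = 2.77×10^-6 m⁴, J_CB = 3.00×10^-7 m⁴, so T_A = T₀·(J_AC/a)/((J_AC/a)+(J_CB/b)) = 1986 N·m, T_B = 503.7 N·m.
τ in each portion: τ_AC = 2.61×10^7 Pa, τ_CB = 3.51×10^7 Pa; maximum is in CB.
τ_max = T_CB·r/J = 503.7·0.0209/3.00×10^-7 = 3.513×10^7 Pa.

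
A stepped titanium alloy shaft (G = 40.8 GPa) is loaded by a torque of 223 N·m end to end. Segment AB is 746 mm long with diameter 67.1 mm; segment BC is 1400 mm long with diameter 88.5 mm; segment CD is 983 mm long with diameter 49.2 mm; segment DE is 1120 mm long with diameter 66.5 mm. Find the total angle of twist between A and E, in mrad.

15.8 mrad

J_AB = π(0.0671)⁴/32 = 1.99×10^-6 m⁴; J_BC = π(0.0885)⁴/32 = 6.02×10^-6 m⁴; J_CD = π(0.0492)⁴/32 = 5.75×10^-7 m⁴; J_DE = π(0.0665)⁴/32 = 1.92×10^-6 m⁴.
θ = (T/G)·Σ L_i/J_i = (223.0/40.8×10⁹)·(0.746/1.99×10^-6 + 1.40/6.02×10^-6 + 0.983/5.75×10^-7 + 1.12/1.92×10^-6) = 0.01585 rad.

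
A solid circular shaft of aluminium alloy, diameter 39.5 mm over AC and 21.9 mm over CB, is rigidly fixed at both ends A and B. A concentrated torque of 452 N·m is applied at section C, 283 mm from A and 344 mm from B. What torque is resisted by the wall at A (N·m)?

Compatibility: T_A·a/J_AC = T_B·b/J_CB with T_A + T_B = T₀.
J_AC = 2.39×10^-7 m⁴, J_CB = 2.26×10^-8 m⁴, so T_A = T₀·(J_AC/a)/((J_AC/a)+(J_CB/b)) = 419.4 N·m, T_B = 32.60 N·m.

419 N·m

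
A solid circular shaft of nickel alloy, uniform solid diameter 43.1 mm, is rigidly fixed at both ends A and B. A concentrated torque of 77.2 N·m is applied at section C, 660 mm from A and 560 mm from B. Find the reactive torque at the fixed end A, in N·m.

With uniform GJ and both ends fixed, compatibility θ_AC = θ_CB gives T_A·a = T_B·b, together with T_A + T_B = T₀.
T_A = T₀·b/(a+b) = 77.20·560/1220 = 35.44 N·m; T_B = 41.76 N·m.

35.4 N·m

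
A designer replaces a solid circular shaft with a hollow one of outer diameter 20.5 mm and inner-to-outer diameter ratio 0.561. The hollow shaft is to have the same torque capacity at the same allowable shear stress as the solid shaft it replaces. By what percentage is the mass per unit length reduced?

Equal τ_max and T ⇒ the solid shaft needs d_s³ = d_o³(1−k⁴), so d_s = 20.5·(1−0.561⁴)^(1/3) = 19.80 mm.
Area ratio A_h/A_s = d_o²(1−k²)/d_s² = (1−k²)/(1−k⁴)^(2/3) = 0.7346.
Mass saving = 1 − 0.7346 = 26.5 %.

26.5 %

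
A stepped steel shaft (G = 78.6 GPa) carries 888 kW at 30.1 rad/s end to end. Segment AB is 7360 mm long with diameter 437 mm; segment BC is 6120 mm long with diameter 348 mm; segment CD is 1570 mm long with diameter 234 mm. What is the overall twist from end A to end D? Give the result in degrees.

ω = 30.1 rad/s, so T = P/ω = 888×10³ / 30.10 = 29500 N·m.
J_AB = π(0.437)⁴/32 = 3.58×10^-3 m⁴; J_BC = π(0.348)⁴/32 = 1.44×10^-3 m⁴; J_CD = π(0.234)⁴/32 = 2.94×10^-4 m⁴.
θ = (T/G)·Σ L_i/J_i = (29500/78.6×10⁹)·(7.36/3.58×10^-3 + 6.12/1.44×10^-3 + 1.57/2.94×10^-4) = 4.369×10^-3 rad.

0.250°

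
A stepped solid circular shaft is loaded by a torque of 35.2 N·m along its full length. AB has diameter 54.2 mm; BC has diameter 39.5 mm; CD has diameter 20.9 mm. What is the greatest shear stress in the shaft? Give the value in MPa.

Under the same torque, τ_max = 16T/(πd³) is largest where d is smallest — segment CD (d = 20.9 mm).
τ_max = 16·35.20/(π·(0.0209)³) = 1.964×10^7 Pa.

19.6 MPa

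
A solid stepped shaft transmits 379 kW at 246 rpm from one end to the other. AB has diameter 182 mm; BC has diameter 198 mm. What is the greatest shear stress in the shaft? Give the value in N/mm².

ω = 2π·246/60 = 25.76 rad/s, so T = P/ω = 379×10³ / 25.76 = 14710 N·m.
Under the same torque, τ_max = 16T/(πd³) is largest where d is smallest — segment AB (d = 182 mm).
τ_max = 16·14710/(π·(0.182)³) = 1.243×10^7 Pa.

12.4 N/mm²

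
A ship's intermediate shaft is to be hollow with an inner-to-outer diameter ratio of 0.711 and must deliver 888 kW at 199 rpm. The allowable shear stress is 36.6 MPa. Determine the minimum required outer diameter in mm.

200 mm

ω = 2π·199/60 = 20.84 rad/s, so T = P/ω = 888×10³ / 20.84 = 42610 N·m.
For a hollow shaft with d_i/d_o = 0.711: τ_max = 16T/(π d_o³ (1−k⁴)), so d_o = [16T/(π τ_allow (1−k⁴))]^(1/3) = [16·42610/(π·3.66×10^7·0.7444)]^(1/3) = 0.1997 m.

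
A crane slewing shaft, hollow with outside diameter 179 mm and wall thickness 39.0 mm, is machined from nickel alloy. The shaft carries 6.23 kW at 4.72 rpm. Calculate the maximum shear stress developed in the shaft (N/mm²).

12.5 N/mm²

ω = 2π·4.72/60 = 0.4943 rad/s, so T = P/ω = 6.23×10³ / 0.4943 = 12600 N·m.
J = π(d_o⁴ − d_i⁴)/32 = π(0.179⁴ − 0.101⁴)/32 = 9.057×10^-5 m⁴.
τ_max = T·r/J = 12600 × 0.0895 / 9.057×10^-5 = 1.245×10^7 Pa.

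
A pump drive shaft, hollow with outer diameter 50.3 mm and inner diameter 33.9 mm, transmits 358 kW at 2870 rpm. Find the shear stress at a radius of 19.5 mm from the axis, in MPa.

ω = 2π·2870/60 = 300.5 rad/s, so T = P/ω = 358×10³ / 300.5 = 1191 N·m.
J = π(d_o⁴ − d_i⁴)/32 = π(0.0503⁴ − 0.0339⁴)/32 = 4.988×10^-7 m⁴.
Shear stress varies linearly with radius: τ = T·r/J = 1191 × 0.0195 / 4.988×10^-7 = 4.657×10^7 Pa.

46.6 MPa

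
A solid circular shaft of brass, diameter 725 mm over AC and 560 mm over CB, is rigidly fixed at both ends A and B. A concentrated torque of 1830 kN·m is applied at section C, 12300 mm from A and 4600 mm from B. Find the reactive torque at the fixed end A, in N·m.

Compatibility: T_A·a/J_AC = T_B·b/J_CB with T_A + T_B = T₀.
J_AC = 0.0271 m⁴, J_CB = 9.65×10^-3 m⁴, so T_A = T₀·(J_AC/a)/((J_AC/a)+(J_CB/b)) = 937600 N·m, T_B = 892400 N·m.

938000 N·m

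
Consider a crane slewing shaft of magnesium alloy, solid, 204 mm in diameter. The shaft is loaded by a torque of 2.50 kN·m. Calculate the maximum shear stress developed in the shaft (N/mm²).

J = πd⁴/32 = π(0.204)⁴/32 = 1.700×10^-4 m⁴.
τ_max = T·r/J = 2500 × 0.102 / 1.700×10^-4 = 1.500×10^6 Pa.

1.50 N/mm²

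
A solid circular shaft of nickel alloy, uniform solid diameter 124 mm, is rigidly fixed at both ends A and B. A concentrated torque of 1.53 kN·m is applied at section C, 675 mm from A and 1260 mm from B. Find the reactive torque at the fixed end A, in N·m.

With uniform GJ and both ends fixed, compatibility θ_AC = θ_CB gives T_A·a = T_B·b, together with T_A + T_B = T₀.
T_A = T₀·b/(a+b) = 1530·1260/1935 = 996.3 N·m; T_B = 533.7 N·m.

996 N·m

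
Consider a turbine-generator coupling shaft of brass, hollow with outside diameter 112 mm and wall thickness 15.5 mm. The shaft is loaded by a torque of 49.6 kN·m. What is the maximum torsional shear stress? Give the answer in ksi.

35.9 ksi

J = π(d_o⁴ − d_i⁴)/32 = π(0.112⁴ − 0.0810⁴)/32 = 1.122×10^-5 m⁴.
τ_max = T·r/J = 49600 × 0.0560 / 1.122×10^-5 = 2.475×10^8 Pa.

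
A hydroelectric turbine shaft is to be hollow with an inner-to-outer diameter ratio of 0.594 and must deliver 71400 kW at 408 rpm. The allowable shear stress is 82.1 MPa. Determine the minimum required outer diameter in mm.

491 mm

ω = 2π·408/60 = 42.73 rad/s, so T = P/ω = 71400×10³ / 42.73 = 1.671e6 N·m.
For a hollow shaft with d_i/d_o = 0.594: τ_max = 16T/(π d_o³ (1−k⁴)), so d_o = [16T/(π τ_allow (1−k⁴))]^(1/3) = [16·1.671e6/(π·8.21×10^7·0.8755)]^(1/3) = 0.4910 m.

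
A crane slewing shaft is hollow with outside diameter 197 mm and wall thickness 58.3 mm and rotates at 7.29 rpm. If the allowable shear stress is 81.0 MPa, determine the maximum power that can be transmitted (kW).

J = π(d_o⁴ − d_i⁴)/32 = π(0.197⁴ − 0.0804⁴)/32 = 1.438×10^-4 m⁴.
T_max = τ_allow·J/r = 8.10×10^7 × 1.438×10^-4 / 0.0985 = 118200 N·m.
ω = 2π·7.29/60 = 0.7634 rad/s, so P_max = T_max·ω = 9.025×10^4 W.

90.3 kW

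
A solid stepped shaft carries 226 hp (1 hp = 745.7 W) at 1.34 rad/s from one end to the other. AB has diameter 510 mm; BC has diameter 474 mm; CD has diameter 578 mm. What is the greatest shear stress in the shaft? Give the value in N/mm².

ω = 1.34 rad/s, so T = P/ω = 226×745.7 / 1.340 = 125800 N·m.
Under the same torque, τ_max = 16T/(πd³) is largest where d is smallest — segment BC (d = 474 mm).
τ_max = 16·125800/(π·(0.474)³) = 6.015×10^6 Pa.

6.01 N/mm²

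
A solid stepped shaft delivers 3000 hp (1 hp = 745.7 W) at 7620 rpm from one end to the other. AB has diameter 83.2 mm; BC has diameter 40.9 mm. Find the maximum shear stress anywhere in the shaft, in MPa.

209 MPa

ω = 2π·7620/60 = 798.0 rad/s, so T = P/ω = 3000×745.7 / 798.0 = 2804 N·m.
Under the same torque, τ_max = 16T/(πd³) is largest where d is smallest — segment BC (d = 40.9 mm).
τ_max = 16·2804/(π·(0.0409)³) = 2.087×10^8 Pa.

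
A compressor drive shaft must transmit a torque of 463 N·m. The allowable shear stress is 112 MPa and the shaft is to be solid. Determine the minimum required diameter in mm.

For a solid shaft τ_max = 16T/(πd³), so d = (16T/(π τ_allow))^(1/3) = (16·463.0/(π·1.12×10^8))^(1/3) = 0.02761 m.

27.6 mm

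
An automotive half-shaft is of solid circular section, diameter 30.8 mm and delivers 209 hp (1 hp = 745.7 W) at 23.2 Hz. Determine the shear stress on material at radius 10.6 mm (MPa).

ω = 2π·23.2 = 145.8 rad/s, so T = P/ω = 209×745.7 / 145.8 = 1069 N·m.
J = πd⁴/32 = π(0.0308)⁴/32 = 8.835×10^-8 m⁴.
Shear stress varies linearly with radius: τ = T·r/J = 1069 × 0.0106 / 8.835×10^-8 = 1.283×10^8 Pa.

128 MPa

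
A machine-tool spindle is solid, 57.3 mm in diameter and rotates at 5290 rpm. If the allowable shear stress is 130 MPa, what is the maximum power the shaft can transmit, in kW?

J = πd⁴/32 = π(0.0573)⁴/32 = 1.058×10^-6 m⁴.
T_max = τ_allow·J/r = 1.30×10^8 × 1.058×10^-6 / 0.0286 = 4802 N·m.
ω = 2π·5290/60 = 554.0 rad/s, so P_max = T_max·ω = 2.660×10^6 W.

2660 kW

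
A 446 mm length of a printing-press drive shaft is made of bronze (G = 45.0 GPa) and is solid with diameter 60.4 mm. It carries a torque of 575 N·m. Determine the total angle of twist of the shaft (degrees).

0.250°

J = πd⁴/32 = π(0.0604)⁴/32 = 1.307×10^-6 m⁴.
θ = T·L/(G·J) = 575.0 × 0.446 / (45.0×10⁹ × 1.307×10^-6) = 4.362×10^-3 rad.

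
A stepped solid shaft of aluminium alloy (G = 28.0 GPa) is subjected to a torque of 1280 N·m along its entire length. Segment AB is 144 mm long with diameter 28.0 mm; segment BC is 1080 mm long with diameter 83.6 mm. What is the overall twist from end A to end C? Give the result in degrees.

J_AB = π(0.0280)⁴/32 = 6.03×10^-8 m⁴; J_BC = π(0.0836)⁴/32 = 4.80×10^-6 m⁴.
θ = (T/G)·Σ L_i/J_i = (1280/28.0×10⁹)·(0.144/6.03×10^-8 + 1.08/4.80×10^-6) = 0.1194 rad.

6.84°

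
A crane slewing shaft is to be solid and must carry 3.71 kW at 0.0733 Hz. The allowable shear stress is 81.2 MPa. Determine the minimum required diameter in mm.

79.6 mm

ω = 2π·0.0733 = 0.4606 rad/s, so T = P/ω = 3.71×10³ / 0.4606 = 8055 N·m.
For a solid shaft τ_max = 16T/(πd³), so d = (16T/(π τ_allow))^(1/3) = (16·8055/(π·8.12×10^7))^(1/3) = 0.07965 m.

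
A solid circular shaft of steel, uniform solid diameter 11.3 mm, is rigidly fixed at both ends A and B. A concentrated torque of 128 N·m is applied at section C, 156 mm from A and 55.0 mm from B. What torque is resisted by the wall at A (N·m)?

With uniform GJ and both ends fixed, compatibility θ_AC = θ_CB gives T_A·a = T_B·b, together with T_A + T_B = T₀.
T_A = T₀·b/(a+b) = 128.0·55.0/211.0 = 33.36 N·m; T_B = 94.64 N·m.

33.4 N·m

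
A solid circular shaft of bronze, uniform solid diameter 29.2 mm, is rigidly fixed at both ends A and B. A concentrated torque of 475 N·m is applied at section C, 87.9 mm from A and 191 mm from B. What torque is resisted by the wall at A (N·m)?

With uniform GJ and both ends fixed, compatibility θ_AC = θ_CB gives T_A·a = T_B·b, together with T_A + T_B = T₀.
T_A = T₀·b/(a+b) = 475.0·191/278.9 = 325.3 N·m; T_B = 149.7 N·m.

325 N·m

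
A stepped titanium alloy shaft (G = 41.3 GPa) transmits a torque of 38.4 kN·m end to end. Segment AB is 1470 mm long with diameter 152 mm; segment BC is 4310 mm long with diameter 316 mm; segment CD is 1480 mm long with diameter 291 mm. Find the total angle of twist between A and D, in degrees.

J_AB = π(0.152)⁴/32 = 5.24×10^-5 m⁴; J_BC = π(0.316)⁴/32 = 9.79×10^-4 m⁴; J_CD = π(0.291)⁴/32 = 7.04×10^-4 m⁴.
θ = (T/G)·Σ L_i/J_i = (38400/41.3×10⁹)·(1.47/5.24×10^-5 + 4.31/9.79×10^-4 + 1.48/7.04×10^-4) = 0.03213 rad.

1.84°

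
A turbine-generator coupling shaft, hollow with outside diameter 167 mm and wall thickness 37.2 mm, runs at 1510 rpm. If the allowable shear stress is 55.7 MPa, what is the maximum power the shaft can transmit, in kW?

7290 kW

J = π(d_o⁴ − d_i⁴)/32 = π(0.167⁴ − 0.0926⁴)/32 = 6.914×10^-5 m⁴.
T_max = τ_allow·J/r = 5.57×10^7 × 6.914×10^-5 / 0.0835 = 46120 N·m.
ω = 2π·1510/60 = 158.1 rad/s, so P_max = T_max·ω = 7.293×10^6 W.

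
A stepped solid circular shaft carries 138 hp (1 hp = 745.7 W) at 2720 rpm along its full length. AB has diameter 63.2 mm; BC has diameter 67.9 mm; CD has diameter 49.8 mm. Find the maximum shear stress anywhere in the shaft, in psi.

2160 psi

ω = 2π·2720/60 = 284.8 rad/s, so T = P/ω = 138×745.7 / 284.8 = 361.3 N·m.
Under the same torque, τ_max = 16T/(πd³) is largest where d is smallest — segment CD (d = 49.8 mm).
τ_max = 16·361.3/(π·(0.0498)³) = 1.490×10^7 Pa.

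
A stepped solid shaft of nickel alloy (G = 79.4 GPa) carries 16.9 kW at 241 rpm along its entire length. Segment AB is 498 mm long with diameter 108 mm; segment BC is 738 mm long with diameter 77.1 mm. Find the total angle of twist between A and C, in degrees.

ω = 2π·241/60 = 25.24 rad/s, so T = P/ω = 16.9×10³ / 25.24 = 669.6 N·m.
J_AB = π(0.108)⁴/32 = 1.34×10^-5 m⁴; J_BC = π(0.0771)⁴/32 = 3.47×10^-6 m⁴.
θ = (T/G)·Σ L_i/J_i = (669.6/79.4×10⁹)·(0.498/1.34×10^-5 + 0.738/3.47×10^-6) = 2.109×10^-3 rad.

0.121°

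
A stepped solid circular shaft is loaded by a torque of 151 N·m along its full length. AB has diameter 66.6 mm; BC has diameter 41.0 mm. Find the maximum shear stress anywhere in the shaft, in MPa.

11.2 MPa

Under the same torque, τ_max = 16T/(πd³) is largest where d is smallest — segment BC (d = 41.0 mm).
τ_max = 16·151.0/(π·(0.0410)³) = 1.116×10^7 Pa.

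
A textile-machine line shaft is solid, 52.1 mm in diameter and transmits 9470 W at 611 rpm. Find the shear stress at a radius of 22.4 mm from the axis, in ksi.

ω = 2π·611/60 = 63.98 rad/s, so T = P/ω = 9470 / 63.98 = 148.0 N·m.
J = πd⁴/32 = π(0.0521)⁴/32 = 7.234×10^-7 m⁴.
Shear stress varies linearly with radius: τ = T·r/J = 148.0 × 0.0224 / 7.234×10^-7 = 4.583×10^6 Pa.

0.665 ksi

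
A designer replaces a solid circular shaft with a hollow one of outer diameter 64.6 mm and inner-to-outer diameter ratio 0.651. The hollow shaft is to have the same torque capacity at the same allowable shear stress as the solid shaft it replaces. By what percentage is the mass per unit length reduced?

34.3 %

Equal τ_max and T ⇒ the solid shaft needs d_s³ = d_o³(1−k⁴), so d_s = 64.6·(1−0.651⁴)^(1/3) = 60.47 mm.
Area ratio A_h/A_s = d_o²(1−k²)/d_s² = (1−k²)/(1−k⁴)^(2/3) = 0.6575.
Mass saving = 1 − 0.6575 = 34.3 %.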